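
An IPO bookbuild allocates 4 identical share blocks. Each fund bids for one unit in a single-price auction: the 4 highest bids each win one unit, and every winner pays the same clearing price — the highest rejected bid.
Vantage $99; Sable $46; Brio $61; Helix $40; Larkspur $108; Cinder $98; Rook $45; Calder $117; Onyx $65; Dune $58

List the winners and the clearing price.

Bids ranked high→low: 117 (Calder), 108 (Larkspur), 99 (Vantage), 98 (Cinder), 65 (Onyx), 61 (Brio), …
The 4 highest are Calder, Larkspur, Vantage, Cinder.
Clearing price = highest rejected bid = $65.

Calder, Larkspur, Vantage, Cinder; each pays $65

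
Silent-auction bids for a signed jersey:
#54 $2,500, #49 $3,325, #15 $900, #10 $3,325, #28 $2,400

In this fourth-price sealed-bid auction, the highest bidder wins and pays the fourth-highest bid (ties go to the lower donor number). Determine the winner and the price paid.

#10 pays $2,400

Fourth-price sealed-bid auction: the highest bidder wins and pays the fourth-highest bid.
Sorting bids: 3,325 (#10) > 3,325 (#49) > 2,500 (#54) > 2,400 (#28) > 900 (#15)
#10 and #49 tie at $3,325; tie-break gives it to #10.
#10 is highest; pays the fourth-highest bid, $2,400.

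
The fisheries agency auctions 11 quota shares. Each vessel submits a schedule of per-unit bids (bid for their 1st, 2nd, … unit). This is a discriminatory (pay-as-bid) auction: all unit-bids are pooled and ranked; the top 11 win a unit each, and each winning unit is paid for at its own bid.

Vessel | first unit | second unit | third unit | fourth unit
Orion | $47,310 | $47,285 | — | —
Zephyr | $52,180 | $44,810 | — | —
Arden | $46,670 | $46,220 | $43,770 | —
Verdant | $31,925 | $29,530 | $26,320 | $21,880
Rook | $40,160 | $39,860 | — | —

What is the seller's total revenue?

Total revenue: $469,720

Merging the schedules and taking the best 11: 52,180 (Zephyr-1), 47,310 (Orion-1), 47,285 (Orion-2), 46,670 (Arden-1), 46,220 (Arden-2), 44,810 (Zephyr-2), 43,770 (Arden-3), 40,160 (Rook-1), 39,860 (Rook-2), 31,925 (Verdant-1), 29,530 (Verdant-2)
Next rejected bid: $26,320 (not a price — pay-as-bid).
Each winning unit pays its own bid.
Revenue = 52,180 + 47,310 + 47,285 + 46,670 + 46,220 + 44,810 + 43,770 + 40,160 + 39,860 + 31,925 + 29,530 = $469,720.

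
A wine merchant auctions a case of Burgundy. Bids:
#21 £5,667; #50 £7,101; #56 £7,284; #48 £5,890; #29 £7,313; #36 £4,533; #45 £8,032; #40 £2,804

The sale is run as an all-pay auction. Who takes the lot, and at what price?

#45 pays £8,032

Bids in order: 8,032 (#45) > 7,313 (#29) > 7,284 (#56) > 7,101 (#50) > 5,890 (#48) > 5,667 (#21) > …
#45 is highest and takes the item; every bidder forfeits their bid.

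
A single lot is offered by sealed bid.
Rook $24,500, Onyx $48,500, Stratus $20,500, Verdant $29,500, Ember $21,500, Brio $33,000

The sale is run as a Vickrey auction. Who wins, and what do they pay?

Rule: the highest bidder wins and pays the second-highest bid.
Sorting bids: 48,500 (Onyx) > 33,000 (Brio) > 29,500 (Verdant) > 24,500 (Rook) > 21,500 (Ember) > 20,500 (Stratus)
Onyx is highest; pays the second-highest bid, $33,000.

Onyx pays $33,000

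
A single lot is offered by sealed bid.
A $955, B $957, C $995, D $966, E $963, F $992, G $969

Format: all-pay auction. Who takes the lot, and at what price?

C pays $995

Bids in order: 995 (C) > 992 (F) > 969 (G) > 966 (D) > 963 (E) > 957 (B) > …
C wins with the top bid; all bids are sunk regardless.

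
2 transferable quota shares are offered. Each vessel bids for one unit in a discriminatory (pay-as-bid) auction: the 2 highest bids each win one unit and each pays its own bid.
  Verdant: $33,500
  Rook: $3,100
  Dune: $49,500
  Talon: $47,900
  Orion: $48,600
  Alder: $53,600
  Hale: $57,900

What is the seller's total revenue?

Total revenue: $111,500

Sorting: 57,900 (Hale), 53,600 (Alder), 49,500 (Dune), 48,600 (Orion), …
The 2 highest are Hale, Alder.
Total revenue = 57,900 + 53,600 = $111,500.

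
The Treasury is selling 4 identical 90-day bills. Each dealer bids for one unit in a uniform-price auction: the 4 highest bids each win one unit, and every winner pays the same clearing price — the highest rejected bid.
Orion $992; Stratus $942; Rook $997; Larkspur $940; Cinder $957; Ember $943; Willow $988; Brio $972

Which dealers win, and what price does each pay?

Bids ranked high→low: 997 (Rook), 992 (Orion), 988 (Willow), 972 (Brio), 957 (Cinder), 943 (Ember), …
Winners (4 units): Rook, Orion, Willow, Brio.
Clearing price = highest rejected bid = $957.

Rook, Orion, Willow, Brio; each pays $957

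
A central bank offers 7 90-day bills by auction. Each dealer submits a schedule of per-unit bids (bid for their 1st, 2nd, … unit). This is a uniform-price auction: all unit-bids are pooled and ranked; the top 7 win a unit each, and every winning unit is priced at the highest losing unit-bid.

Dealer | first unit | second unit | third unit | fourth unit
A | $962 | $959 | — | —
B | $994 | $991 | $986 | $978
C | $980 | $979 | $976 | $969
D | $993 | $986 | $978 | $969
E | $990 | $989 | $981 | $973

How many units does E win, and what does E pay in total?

Pooled unit-bids ranked (top 7): 994 (B-1), 993 (D-1), 991 (B-2), 990 (E-1), 989 (E-2), 986 (B-3), 986 (D-2)
The (k+1)-th unit-bid is $981.
E wins 2 unit(s) at $981 each.

E: 2 units, pays $1,962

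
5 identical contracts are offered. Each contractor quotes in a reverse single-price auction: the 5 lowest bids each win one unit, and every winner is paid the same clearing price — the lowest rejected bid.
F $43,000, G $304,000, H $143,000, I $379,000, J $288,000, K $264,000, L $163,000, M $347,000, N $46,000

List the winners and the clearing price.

F, N, H, L, K; each is paid $288,000

Bids ranked low→high: 43,000 (F), 46,000 (N), 143,000 (H), 163,000 (L), 264,000 (K), 288,000 (J), 304,000 (G), …
Winners (5 units): F, N, H, L, K.
Clearing price = lowest rejected bid = $288,000.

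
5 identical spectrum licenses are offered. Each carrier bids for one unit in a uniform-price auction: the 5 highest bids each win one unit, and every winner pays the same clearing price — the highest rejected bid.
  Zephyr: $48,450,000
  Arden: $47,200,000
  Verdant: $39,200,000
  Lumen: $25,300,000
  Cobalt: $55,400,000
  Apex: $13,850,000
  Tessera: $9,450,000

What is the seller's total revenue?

Sorting: 55,400,000 (Cobalt), 48,450,000 (Zephyr), 47,200,000 (Arden), 39,200,000 (Verdant), 25,300,000 (Lumen), 13,850,000 (Apex), 9,450,000 (Tessera)
The 5 highest are Cobalt, Zephyr, Arden, Verdant, Lumen.
Clearing price = highest rejected bid = $13,850,000.
Total revenue = 5 × $13,850,000 = $69,250,000.

Total revenue: $69,250,000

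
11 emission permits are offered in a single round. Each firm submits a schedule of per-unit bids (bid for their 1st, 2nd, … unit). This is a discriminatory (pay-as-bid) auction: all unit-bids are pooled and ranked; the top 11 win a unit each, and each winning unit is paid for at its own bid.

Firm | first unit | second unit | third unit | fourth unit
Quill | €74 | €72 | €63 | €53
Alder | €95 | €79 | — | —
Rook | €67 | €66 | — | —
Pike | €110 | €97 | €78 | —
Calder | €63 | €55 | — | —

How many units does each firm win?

Alder 2, Calder 1, Pike 3, Quill 3, Rook 2

Merging the schedules and taking the best 11: 110 (Pike-1), 97 (Pike-2), 95 (Alder-1), 79 (Alder-2), 78 (Pike-3), 74 (Quill-1), 72 (Quill-2), 67 (Rook-1), 66 (Rook-2), 63 (Quill-3), 63 (Calder-1)
Next rejected bid: €55 (not a price — pay-as-bid).
Allocation: Alder 2, Calder 1, Pike 3, Quill 3, Rook 2.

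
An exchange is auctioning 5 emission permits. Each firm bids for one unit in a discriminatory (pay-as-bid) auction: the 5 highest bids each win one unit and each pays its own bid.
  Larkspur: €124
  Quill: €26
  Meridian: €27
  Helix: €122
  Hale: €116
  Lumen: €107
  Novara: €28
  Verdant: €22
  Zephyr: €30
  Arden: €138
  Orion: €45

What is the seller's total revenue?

Total revenue: €607

Sorting: 138 (Arden), 124 (Larkspur), 122 (Helix), 116 (Hale), 107 (Lumen), 45 (Orion), 30 (Zephyr), …
The 5 highest are Arden, Larkspur, Helix, Hale, Lumen.
Total revenue = 138 + 124 + 122 + 116 + 107 = €607.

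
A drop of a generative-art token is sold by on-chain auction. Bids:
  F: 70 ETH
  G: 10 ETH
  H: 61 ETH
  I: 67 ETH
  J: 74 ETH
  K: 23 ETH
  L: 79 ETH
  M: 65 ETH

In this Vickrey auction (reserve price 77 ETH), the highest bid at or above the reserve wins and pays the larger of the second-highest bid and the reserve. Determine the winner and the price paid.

Bids in order: 79 (L) > 74 (J) > 70 (F) > 67 (I) > 65 (M) > 61 (H) > …
L has the top bid at or above the reserve (79 ETH).
Second-highest bid 74 ETH is below the reserve 77 ETH, so the reserve binds → payment 77 ETH.

L pays 77 ETH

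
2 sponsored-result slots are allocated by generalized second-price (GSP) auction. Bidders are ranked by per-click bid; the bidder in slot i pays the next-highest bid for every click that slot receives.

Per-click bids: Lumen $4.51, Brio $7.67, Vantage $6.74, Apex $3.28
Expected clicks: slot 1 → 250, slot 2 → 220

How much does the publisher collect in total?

Ranked by bid: $7.67 (Brio) > $6.74 (Vantage) > $4.51 (Lumen) > …
Slot 1: Brio pays $6.74 × 250 = $1685.00
Slot 2: Vantage pays $4.51 × 220 = $992.20
Total = $2677.20

Total revenue: $2677.20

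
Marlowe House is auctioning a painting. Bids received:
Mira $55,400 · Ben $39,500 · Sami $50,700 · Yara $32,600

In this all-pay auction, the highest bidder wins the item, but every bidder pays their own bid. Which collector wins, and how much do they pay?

Mira pays $55,400

Bids in order: 55,400 (Mira) > 50,700 (Sami) > 39,500 (Ben) > 32,600 (Yara)
Mira wins with the top bid; all bids are sunk regardless.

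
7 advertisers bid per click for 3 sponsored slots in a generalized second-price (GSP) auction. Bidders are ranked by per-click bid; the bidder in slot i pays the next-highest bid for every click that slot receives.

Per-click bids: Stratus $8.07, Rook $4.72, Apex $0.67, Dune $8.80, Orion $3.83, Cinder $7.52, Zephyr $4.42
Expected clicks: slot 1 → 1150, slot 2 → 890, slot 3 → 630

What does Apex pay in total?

Per-click bids in order: $8.80 (Dune) > $8.07 (Stratus) > $7.52 (Cinder) > $4.72 (Rook) > …
Apex ranks below slot 3 → no slot, pays nothing.

Apex pays $0.00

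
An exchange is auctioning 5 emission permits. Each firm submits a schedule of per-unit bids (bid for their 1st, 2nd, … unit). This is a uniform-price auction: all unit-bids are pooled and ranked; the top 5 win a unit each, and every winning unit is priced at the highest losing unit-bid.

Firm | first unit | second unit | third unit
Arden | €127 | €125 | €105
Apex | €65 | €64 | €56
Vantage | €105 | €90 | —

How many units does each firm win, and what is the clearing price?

All unit-bids, highest first — top 5: 127 (Arden-1), 125 (Arden-2), 105 (Arden-3), 105 (Vantage-1), 90 (Vantage-2)
First bid not allocated: €65.
Allocation: Arden 3, Vantage 2.

Arden 3, Vantage 2; clearing price €65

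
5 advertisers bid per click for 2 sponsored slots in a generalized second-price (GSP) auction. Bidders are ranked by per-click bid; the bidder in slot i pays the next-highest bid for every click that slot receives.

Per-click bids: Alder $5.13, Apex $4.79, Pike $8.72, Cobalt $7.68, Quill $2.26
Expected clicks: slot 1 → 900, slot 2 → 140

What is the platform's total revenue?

Sorting advertisers: $8.72 (Pike) > $7.68 (Cobalt) > $5.13 (Alder) > …
Slot 1: Pike pays $7.68 × 900 = $6912.00
Slot 2: Cobalt pays $5.13 × 140 = $718.20
Total = $7630.20

Total revenue: $7630.20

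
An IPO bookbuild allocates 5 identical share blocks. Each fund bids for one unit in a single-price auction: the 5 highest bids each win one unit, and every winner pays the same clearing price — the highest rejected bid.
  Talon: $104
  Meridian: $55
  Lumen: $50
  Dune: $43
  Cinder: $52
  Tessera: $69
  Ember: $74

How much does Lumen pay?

Lumen pays $0

Bids ranked high→low: 104 (Talon), 74 (Ember), 69 (Tessera), 55 (Meridian), 52 (Cinder), 50 (Lumen), 43 (Dune)
The 5 highest are Talon, Ember, Tessera, Meridian, Cinder.
Highest unsuccessful bid: $50 → clearing price.
Lumen does not win → pays $0.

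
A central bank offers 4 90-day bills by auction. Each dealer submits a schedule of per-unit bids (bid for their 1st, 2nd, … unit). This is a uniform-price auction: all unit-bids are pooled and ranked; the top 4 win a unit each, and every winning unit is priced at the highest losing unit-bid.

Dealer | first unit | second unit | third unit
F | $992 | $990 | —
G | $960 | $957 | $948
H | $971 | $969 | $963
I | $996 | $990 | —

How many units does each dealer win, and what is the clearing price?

F 2, I 2; clearing price $971

Merging the schedules and taking the best 4: 996 (I-1), 992 (F-1), 990 (F-2), 990 (I-2)
First bid not allocated: $971.
Allocation: F 2, I 2.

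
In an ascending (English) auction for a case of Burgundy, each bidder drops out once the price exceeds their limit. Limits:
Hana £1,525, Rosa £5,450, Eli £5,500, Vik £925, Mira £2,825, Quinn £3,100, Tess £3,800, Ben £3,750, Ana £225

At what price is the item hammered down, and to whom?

Eli wins at £5,450

Ascending (English) auction: the price rises until one bidder remains; the winner pays the price at which the last rival dropped out.
Limits in order: 5,500 (Eli) > 5,450 (Rosa) > 3,800 (Tess) > 3,750 (Ben) > 3,100 (Quinn) > 2,825 (Mira) > …
Once the price passes £5,450, only Eli is left; the hammer falls at Rosa's limit of £5,450.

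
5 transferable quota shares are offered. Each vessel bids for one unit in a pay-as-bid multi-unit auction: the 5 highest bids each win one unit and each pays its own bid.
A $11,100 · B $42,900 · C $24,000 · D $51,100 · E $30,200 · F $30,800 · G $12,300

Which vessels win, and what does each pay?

D $51,100, B $42,900, F $30,800, E $30,200, C $24,000

Sorting: 51,100 (D), 42,900 (B), 30,800 (F), 30,200 (E), 24,000 (C), 12,300 (G), 11,100 (A)
Winners (5 units): D, B, F, E, C.
Each winner pays its own bid: D $51,100, B $42,900, F $30,800, E $30,200, C $24,000.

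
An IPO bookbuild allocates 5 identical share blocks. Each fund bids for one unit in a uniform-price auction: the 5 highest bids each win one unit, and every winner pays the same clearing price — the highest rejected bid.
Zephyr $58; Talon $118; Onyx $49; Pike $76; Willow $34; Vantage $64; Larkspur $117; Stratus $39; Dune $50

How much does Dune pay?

Bids ranked high→low: 118 (Talon), 117 (Larkspur), 76 (Pike), 64 (Vantage), 58 (Zephyr), 50 (Dune), 49 (Onyx), …
Top 5: Talon, Larkspur, Pike, Vantage, Zephyr.
Highest unsuccessful bid: $50 → clearing price.
Dune does not win → pays $0.

Dune pays $0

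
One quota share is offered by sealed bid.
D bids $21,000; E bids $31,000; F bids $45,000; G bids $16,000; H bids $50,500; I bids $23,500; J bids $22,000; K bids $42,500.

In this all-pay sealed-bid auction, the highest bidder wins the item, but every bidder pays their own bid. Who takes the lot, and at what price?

H pays $50,500

Rule: the highest bidder wins the item, but every bidder pays their own bid.
Bids in order: 50,500 (H) > 45,000 (F) > 42,500 (K) > 31,000 (E) > 23,500 (I) > 22,000 (J) > …
H wins with the top bid; all bids are sunk regardless.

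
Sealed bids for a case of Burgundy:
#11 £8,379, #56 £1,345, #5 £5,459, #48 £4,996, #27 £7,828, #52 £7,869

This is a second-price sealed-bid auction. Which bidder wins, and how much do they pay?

#11 pays £7,869

Sorting bids: 8,379 (#11) > 7,869 (#52) > 7,828 (#27) > 5,459 (#5) > 4,996 (#48) > 1,345 (#56)
#11 wins with the highest bid; price is set by the runner-up at £7,869.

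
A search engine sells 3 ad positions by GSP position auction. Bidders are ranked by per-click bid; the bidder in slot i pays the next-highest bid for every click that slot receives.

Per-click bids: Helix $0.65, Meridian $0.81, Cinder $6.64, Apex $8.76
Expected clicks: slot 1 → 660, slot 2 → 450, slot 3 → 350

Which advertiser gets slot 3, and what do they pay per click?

Meridian; $0.65 per click

Per-click bids in order: $8.76 (Apex) > $6.64 (Cinder) > $0.81 (Meridian) > $0.65 (Helix)
Slot 3 goes to the third-ranked bidder, Meridian, who pays the next bid down: $0.65/click.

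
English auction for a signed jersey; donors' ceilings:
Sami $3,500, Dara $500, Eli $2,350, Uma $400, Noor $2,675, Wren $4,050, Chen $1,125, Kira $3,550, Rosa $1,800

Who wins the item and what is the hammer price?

Wren wins at $3,550

Rule: the price rises until one bidder remains; the winner pays the price at which the last rival dropped out.
Sorting limits: 4,050 (Wren) > 3,550 (Kira) > 3,500 (Sami) > 2,675 (Noor) > 2,350 (Eli) > 1,800 (Rosa) > …
Bidding ends when Kira exits at $3,550; Wren takes it.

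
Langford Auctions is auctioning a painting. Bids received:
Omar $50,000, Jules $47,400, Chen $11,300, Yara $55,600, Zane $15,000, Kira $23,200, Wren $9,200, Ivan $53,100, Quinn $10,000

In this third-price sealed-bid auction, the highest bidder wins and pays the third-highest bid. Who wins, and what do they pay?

Bids in order: 55,600 (Yara) > 53,100 (Ivan) > 50,000 (Omar) > 47,400 (Jules) > 23,200 (Kira) > 15,000 (Zane) > …
Yara wins; payment is bid #3 in the ranking = $50,000.

Yara pays $50,000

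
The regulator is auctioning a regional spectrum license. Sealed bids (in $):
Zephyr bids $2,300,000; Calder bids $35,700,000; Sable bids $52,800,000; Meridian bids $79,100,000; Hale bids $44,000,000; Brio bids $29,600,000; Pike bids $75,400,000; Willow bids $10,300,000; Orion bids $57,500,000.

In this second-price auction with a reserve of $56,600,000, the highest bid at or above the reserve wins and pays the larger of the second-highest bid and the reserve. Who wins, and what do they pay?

Sorting bids: 79,100,000 (Meridian) > 75,400,000 (Pike) > 57,500,000 (Orion) > 52,800,000 (Sable) > 44,000,000 (Hale) > 35,700,000 (Calder) > …
Meridian has the top bid at or above the reserve ($79,100,000).
Second-highest bid $75,400,000 exceeds the reserve $56,600,000 → payment $75,400,000.

Meridian pays $75,400,000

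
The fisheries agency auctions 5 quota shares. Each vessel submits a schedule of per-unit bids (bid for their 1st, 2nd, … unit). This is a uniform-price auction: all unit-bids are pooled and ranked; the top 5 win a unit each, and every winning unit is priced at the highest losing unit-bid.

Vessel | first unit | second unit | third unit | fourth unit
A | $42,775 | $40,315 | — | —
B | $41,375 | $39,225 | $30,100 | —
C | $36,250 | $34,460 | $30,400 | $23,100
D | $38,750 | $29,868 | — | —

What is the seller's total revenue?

Total revenue: $181,250

Merging the schedules and taking the best 5: 42,775 (A-1), 41,375 (B-1), 40,315 (A-2), 39,225 (B-2), 38,750 (D-1)
The (k+1)-th unit-bid is $36,250.
Allocation: A 2, B 2, D 1. Every unit priced at $36,250.
Revenue = 5 × 36,250 = $181,250.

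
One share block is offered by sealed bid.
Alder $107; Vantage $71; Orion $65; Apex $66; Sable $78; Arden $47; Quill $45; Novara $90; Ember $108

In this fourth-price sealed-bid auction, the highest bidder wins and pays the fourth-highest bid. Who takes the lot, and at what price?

Ember pays $78

Sorting bids: 108 (Ember) > 107 (Alder) > 90 (Novara) > 78 (Sable) > 71 (Vantage) > 66 (Apex) > …
Ember wins; payment is bid #4 in the ranking = $78.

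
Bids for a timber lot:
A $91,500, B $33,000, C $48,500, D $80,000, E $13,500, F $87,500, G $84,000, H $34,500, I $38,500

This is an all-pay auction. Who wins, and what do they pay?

A pays $91,500

Bids in order: 91,500 (A) > 87,500 (F) > 84,000 (G) > 80,000 (D) > 48,500 (C) > 38,500 (I) > …
A wins with the top bid; all bids are sunk regardless.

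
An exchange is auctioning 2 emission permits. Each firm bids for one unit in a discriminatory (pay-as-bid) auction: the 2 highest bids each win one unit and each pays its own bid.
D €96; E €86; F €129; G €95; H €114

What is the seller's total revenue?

Ordering the bids: 129 (F), 114 (H), 96 (D), 95 (G), …
Winners (2 units): F, H.
Total revenue = 129 + 114 = €243.

Total revenue: €243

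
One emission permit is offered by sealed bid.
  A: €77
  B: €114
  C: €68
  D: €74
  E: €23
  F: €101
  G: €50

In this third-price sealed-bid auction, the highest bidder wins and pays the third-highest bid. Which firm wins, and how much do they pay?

Bids ranked: 114 (B) > 101 (F) > 77 (A) > 74 (D) > 68 (C) > 50 (G) > …
B wins; payment is bid #3 in the ranking = €77.

B pays €77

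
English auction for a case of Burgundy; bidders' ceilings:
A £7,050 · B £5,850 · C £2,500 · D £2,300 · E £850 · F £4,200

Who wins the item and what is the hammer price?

A wins at £5,850

Sorting limits: 7,050 (A) > 5,850 (B) > 4,200 (F) > 2,500 (C) > 2,300 (D) > 850 (E)
Bidding ends when B exits at £5,850; A takes it.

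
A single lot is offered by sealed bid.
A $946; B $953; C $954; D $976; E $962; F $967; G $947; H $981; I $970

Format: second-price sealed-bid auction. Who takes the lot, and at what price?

H pays $976

Rule: the highest bidder wins and pays the second-highest bid.
Sorting bids: 981 (H) > 976 (D) > 970 (I) > 967 (F) > 962 (E) > 954 (C) > …
H wins with the highest bid; price is set by the runner-up at $976.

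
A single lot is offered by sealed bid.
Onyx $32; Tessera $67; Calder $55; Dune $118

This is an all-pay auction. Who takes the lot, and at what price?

Dune pays $118

All-pay auction: the highest bidder wins the item, but every bidder pays their own bid.
Sorting bids: 118 (Dune) > 67 (Tessera) > 55 (Calder) > 32 (Onyx)
Dune wins with the top bid; all bids are sunk regardless.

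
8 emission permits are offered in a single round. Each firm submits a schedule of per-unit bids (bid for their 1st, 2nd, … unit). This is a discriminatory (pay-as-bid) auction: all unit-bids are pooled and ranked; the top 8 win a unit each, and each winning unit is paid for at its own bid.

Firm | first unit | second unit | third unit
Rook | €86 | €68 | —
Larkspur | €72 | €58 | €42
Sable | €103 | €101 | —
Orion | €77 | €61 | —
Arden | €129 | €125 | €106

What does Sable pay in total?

Sable pays €204

Merging the schedules and taking the best 8: 129 (Arden-1), 125 (Arden-2), 106 (Arden-3), 103 (Sable-1), 101 (Sable-2), 86 (Rook-1), 77 (Orion-1), 72 (Larkspur-1)
Next rejected bid: €68 (not a price — pay-as-bid).
Sable's winning unit-bids: 103 + 101 = €204.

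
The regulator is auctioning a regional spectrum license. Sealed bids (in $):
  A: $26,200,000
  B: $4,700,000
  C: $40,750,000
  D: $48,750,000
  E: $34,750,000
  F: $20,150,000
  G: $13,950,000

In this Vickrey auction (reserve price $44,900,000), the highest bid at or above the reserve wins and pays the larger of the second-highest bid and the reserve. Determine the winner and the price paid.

Vickrey auction (reserve price $44,900,000): the highest bid at or above the reserve wins and pays the larger of the second-highest bid and the reserve.
Bids in order: 48,750,000 (D) > 40,750,000 (C) > 34,750,000 (E) > 26,200,000 (A) > 20,150,000 (F) > 13,950,000 (G) > …
Highest eligible bid: D at $48,750,000.
max(second-highest $40,750,000, reserve $44,900,000) = $44,900,000.

D pays $44,900,000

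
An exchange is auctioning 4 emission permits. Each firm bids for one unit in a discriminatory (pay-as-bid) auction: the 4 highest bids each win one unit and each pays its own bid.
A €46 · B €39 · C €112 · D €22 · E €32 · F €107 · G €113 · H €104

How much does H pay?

Ordering the bids: 113 (G), 112 (C), 107 (F), 104 (H), 46 (A), 39 (B), …
Top 4: G, C, F, H.
H wins → own bid €104.

H pays €104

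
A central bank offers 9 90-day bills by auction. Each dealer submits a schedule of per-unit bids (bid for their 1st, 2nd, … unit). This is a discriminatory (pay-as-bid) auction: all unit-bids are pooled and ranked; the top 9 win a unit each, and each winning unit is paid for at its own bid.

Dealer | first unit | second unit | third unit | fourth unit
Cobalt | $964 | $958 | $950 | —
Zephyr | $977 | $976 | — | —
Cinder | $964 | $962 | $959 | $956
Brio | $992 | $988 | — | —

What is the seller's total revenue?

Total revenue: $8,740

Merging the schedules and taking the best 9: 992 (Brio-1), 988 (Brio-2), 977 (Zephyr-1), 976 (Zephyr-2), 964 (Cobalt-1), 964 (Cinder-1), 962 (Cinder-2), 959 (Cinder-3), 958 (Cobalt-2)
Next rejected bid: $956 (not a price — pay-as-bid).
Each winning unit pays its own bid.
Revenue = 992 + 988 + 977 + 976 + 964 + 964 + 962 + 959 + 958 = $8,740.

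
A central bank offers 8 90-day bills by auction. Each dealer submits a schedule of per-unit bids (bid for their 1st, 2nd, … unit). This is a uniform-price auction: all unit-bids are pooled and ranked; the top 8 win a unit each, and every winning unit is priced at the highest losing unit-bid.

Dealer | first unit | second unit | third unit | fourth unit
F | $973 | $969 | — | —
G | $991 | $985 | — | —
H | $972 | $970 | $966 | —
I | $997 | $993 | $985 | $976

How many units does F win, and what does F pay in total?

Pooled unit-bids ranked (top 8): 997 (I-1), 993 (I-2), 991 (G-1), 985 (G-2), 985 (I-3), 976 (I-4), 973 (F-1), 972 (H-1)
Highest rejected unit-bid = $970.
F wins 1 unit(s) at $970 each.

F: 1 unit, pays $970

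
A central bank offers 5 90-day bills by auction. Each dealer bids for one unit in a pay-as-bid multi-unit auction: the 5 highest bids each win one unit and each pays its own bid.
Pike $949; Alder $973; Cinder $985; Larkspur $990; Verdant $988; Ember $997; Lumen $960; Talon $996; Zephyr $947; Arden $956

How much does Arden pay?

Sorting: 997 (Ember), 996 (Talon), 990 (Larkspur), 988 (Verdant), 985 (Cinder), 973 (Alder), 960 (Lumen), …
Top 5: Ember, Talon, Larkspur, Verdant, Cinder.
Arden does not win → $0.

Arden pays $0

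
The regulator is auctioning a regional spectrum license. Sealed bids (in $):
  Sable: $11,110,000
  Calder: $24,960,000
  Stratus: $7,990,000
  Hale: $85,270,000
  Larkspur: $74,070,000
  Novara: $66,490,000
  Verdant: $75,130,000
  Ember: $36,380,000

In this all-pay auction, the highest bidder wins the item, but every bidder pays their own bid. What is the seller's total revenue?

Total revenue: $381,400,000

All-pay auction: the highest bidder wins the item, but every bidder pays their own bid.
Bids in order: 85,270,000 (Hale) > 75,130,000 (Verdant) > 74,070,000 (Larkspur) > 66,490,000 (Novara) > 36,380,000 (Ember) > 24,960,000 (Calder) > …
Every bidder forfeits their bid regardless of winning.
Revenue = 11,110,000 + 24,960,000 + 7,990,000 + 85,270,000 + 74,070,000 + 66,490,000 + 75,130,000 + 36,380,000 = $381,400,000.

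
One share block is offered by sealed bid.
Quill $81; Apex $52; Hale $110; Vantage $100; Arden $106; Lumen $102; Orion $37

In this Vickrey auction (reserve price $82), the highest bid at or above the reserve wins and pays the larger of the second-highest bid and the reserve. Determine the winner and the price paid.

Sorting bids: 110 (Hale) > 106 (Arden) > 102 (Lumen) > 100 (Vantage) > 81 (Quill) > 52 (Apex) > …
Hale has the top bid at or above the reserve ($110).
max(second-highest $106, reserve $82) = $106; the reserve does not bind.

Hale pays $106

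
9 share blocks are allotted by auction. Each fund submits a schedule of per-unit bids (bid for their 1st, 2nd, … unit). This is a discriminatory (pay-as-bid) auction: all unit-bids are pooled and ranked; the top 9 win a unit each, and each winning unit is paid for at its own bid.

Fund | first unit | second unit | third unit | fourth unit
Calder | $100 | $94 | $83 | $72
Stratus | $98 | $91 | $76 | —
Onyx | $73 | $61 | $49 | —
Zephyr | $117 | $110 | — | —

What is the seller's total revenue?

Total revenue: $842

Pooled unit-bids ranked (top 9): 117 (Zephyr-1), 110 (Zephyr-2), 100 (Calder-1), 98 (Stratus-1), 94 (Calder-2), 91 (Stratus-2), 83 (Calder-3), 76 (Stratus-3), 73 (Onyx-1)
Next rejected bid: $72 (not a price — pay-as-bid).
Each winning unit pays its own bid.
Revenue = 117 + 110 + 100 + 98 + 94 + 91 + 83 + 76 + 73 = $842.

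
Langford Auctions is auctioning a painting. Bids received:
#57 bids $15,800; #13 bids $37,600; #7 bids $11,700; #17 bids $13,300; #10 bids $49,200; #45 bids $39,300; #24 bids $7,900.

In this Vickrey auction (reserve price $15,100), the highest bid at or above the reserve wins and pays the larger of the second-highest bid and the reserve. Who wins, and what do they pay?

Sorting bids: 49,200 (#10) > 39,300 (#45) > 37,600 (#13) > 15,800 (#57) > 13,300 (#17) > 11,700 (#7) > …
#10 has the top bid at or above the reserve ($49,200).
Second-highest bid $39,300 exceeds the reserve $15,100 → payment $39,300.

#10 pays $39,300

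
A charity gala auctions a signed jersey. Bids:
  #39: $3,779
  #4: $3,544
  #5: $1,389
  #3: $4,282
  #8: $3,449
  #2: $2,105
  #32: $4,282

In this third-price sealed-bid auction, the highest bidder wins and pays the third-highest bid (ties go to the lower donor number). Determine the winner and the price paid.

#3 pays $3,779

Bids in order: 4,282 (#3) > 4,282 (#32) > 3,779 (#39) > 3,544 (#4) > 3,449 (#8) > 2,105 (#2) > …
#3 and #32 tie at $4,282; tie-break gives it to #3.
#3 wins; payment is bid #3 in the ranking = $3,779.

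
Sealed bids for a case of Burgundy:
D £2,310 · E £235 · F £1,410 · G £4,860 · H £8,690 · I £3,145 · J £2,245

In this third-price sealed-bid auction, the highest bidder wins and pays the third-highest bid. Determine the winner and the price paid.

Sorting bids: 8,690 (H) > 4,860 (G) > 3,145 (I) > 2,310 (D) > 2,245 (J) > 1,410 (F) > …
H wins; payment is bid #3 in the ranking = £3,145.

H pays £3,145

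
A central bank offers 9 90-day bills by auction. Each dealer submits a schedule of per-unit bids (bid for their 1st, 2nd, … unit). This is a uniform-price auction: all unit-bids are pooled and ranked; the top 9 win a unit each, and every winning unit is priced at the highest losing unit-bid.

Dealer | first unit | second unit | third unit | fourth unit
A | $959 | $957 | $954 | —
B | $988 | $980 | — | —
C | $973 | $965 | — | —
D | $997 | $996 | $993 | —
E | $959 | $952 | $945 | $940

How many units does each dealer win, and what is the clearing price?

A 1, B 2, C 2, D 3, E 1; clearing price $957

Merging the schedules and taking the best 9: 997 (D-1), 996 (D-2), 993 (D-3), 988 (B-1), 980 (B-2), 973 (C-1), 965 (C-2), 959 (A-1), 959 (E-1)
The (k+1)-th unit-bid is $957.
Allocation: A 1, B 2, C 2, D 3, E 1.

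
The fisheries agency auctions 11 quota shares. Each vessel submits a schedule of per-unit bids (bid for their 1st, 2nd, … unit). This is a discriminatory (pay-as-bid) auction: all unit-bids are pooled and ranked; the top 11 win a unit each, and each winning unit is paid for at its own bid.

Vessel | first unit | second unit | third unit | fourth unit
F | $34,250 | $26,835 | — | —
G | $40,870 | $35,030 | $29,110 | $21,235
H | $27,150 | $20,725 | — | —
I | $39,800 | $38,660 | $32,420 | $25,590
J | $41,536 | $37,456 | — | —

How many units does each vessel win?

Pooled unit-bids ranked (top 11): 41,536 (J-1), 40,870 (G-1), 39,800 (I-1), 38,660 (I-2), 37,456 (J-2), 35,030 (G-2), 34,250 (F-1), 32,420 (I-3), 29,110 (G-3), 27,150 (H-1), 26,835 (F-2)
Next rejected bid: $25,590 (not a price — pay-as-bid).
Allocation: F 2, G 3, H 1, I 3, J 2.

F 2, G 3, H 1, I 3, J 2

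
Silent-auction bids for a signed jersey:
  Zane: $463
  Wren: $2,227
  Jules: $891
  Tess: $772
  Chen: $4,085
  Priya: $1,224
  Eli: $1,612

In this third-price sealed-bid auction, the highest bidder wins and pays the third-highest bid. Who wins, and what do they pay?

Rule: the highest bidder wins and pays the third-highest bid.
Bids ranked: 4,085 (Chen) > 2,227 (Wren) > 1,612 (Eli) > 1,224 (Priya) > 891 (Jules) > 772 (Tess) > …
Chen is highest; pays the third-highest bid, $1,612.

Chen pays $1,612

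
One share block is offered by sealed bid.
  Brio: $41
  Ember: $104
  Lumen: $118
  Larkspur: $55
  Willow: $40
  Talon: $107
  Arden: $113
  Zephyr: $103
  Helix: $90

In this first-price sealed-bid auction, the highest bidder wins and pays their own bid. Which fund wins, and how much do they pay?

Lumen pays $118

First-price sealed-bid auction: the highest bidder wins and pays their own bid.
Bids in order: 118 (Lumen) > 113 (Arden) > 107 (Talon) > 104 (Ember) > 103 (Zephyr) > 90 (Helix) > …
First-price: Lumen pays what they bid, $118.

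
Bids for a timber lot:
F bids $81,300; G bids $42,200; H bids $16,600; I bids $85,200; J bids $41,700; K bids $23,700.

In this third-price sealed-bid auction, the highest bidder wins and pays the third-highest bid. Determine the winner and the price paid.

Third-price sealed-bid auction: the highest bidder wins and pays the third-highest bid.
Sorting bids: 85,200 (I) > 81,300 (F) > 42,200 (G) > 41,700 (J) > 23,700 (K) > 16,600 (H)
I wins; payment is bid #3 in the ranking = $42,200.

I pays $42,200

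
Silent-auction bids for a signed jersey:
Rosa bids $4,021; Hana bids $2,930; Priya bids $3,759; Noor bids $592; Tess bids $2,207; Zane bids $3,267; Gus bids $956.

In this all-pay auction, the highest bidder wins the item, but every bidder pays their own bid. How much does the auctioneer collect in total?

Total revenue: $17,732

All-pay auction: the highest bidder wins the item, but every bidder pays their own bid.
Bids in order: 4,021 (Rosa) > 3,759 (Priya) > 3,267 (Zane) > 2,930 (Hana) > 2,207 (Tess) > 956 (Gus) > …
Every bidder forfeits their bid regardless of winning.
Revenue = 4,021 + 2,930 + 3,759 + 592 + 2,207 + 3,267 + 956 = $17,732.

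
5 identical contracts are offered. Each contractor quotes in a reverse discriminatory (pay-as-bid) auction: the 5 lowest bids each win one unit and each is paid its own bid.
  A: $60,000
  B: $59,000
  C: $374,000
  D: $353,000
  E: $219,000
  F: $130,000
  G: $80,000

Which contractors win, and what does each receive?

B $59,000, A $60,000, G $80,000, F $130,000, E $219,000

Ordering the bids: 59,000 (B), 60,000 (A), 80,000 (G), 130,000 (F), 219,000 (E), 353,000 (D), 374,000 (C)
The 5 lowest are B, A, G, F, E.
Each winner is paid its own bid: B $59,000, A $60,000, G $80,000, F $130,000, E $219,000.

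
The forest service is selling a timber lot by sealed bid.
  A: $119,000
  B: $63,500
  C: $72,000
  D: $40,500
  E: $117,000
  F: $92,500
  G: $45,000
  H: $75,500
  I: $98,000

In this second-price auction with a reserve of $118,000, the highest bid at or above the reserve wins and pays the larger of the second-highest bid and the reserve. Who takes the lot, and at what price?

Rule: the highest bid at or above the reserve wins and pays the larger of the second-highest bid and the reserve.
Sorting bids: 119,000 (A) > 117,000 (E) > 98,000 (I) > 92,500 (F) > 75,500 (H) > 72,000 (C) > …
Highest eligible bid: A at $119,000.
Second-highest bid $117,000 is below the reserve $118,000, so the reserve binds → payment $118,000.

A pays $118,000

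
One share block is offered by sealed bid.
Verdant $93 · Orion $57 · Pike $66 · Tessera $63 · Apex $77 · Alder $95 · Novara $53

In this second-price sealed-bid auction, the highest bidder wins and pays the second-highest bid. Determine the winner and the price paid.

Sorting bids: 95 (Alder) > 93 (Verdant) > 77 (Apex) > 66 (Pike) > 63 (Tessera) > 57 (Orion) > …
Second-price: Alder pays Verdant's bid of $93.

Alder pays $93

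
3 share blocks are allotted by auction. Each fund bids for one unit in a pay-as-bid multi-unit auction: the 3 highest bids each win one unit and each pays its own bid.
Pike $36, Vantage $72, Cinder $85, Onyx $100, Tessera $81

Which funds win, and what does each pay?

Onyx $100, Cinder $85, Tessera $81

Sorting: 100 (Onyx), 85 (Cinder), 81 (Tessera), 72 (Vantage), 36 (Pike)
Winners (3 units): Onyx, Cinder, Tessera.
Each winner pays its own bid: Onyx $100, Cinder $85, Tessera $81.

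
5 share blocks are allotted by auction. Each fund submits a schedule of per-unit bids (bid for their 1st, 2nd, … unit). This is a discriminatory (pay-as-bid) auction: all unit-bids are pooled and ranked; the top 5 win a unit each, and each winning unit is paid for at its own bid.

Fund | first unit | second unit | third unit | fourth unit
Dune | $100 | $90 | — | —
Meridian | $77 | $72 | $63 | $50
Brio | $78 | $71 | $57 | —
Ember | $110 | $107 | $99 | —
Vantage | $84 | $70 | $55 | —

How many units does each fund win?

All unit-bids, highest first — top 5: 110 (Ember-1), 107 (Ember-2), 100 (Dune-1), 99 (Ember-3), 90 (Dune-2)
Next rejected bid: $84 (not a price — pay-as-bid).
Allocation: Dune 2, Ember 3.

Dune 2, Ember 3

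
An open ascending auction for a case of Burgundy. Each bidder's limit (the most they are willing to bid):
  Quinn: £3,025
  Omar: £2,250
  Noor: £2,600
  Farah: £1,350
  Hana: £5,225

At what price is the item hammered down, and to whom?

Hana wins at £3,025

Rule: the price rises until one bidder remains; the winner pays the price at which the last rival dropped out.
Limits in order: 5,225 (Hana) > 3,025 (Quinn) > 2,600 (Noor) > 2,250 (Omar) > 1,350 (Farah)
Once the price passes £3,025, only Hana is left; the hammer falls at Quinn's limit of £3,025.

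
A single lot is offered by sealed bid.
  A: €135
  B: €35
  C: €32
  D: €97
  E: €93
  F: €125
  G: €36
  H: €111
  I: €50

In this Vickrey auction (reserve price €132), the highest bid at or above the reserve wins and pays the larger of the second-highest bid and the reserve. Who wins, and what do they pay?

Rule: the highest bid at or above the reserve wins and pays the larger of the second-highest bid and the reserve.
Sorting bids: 135 (A) > 125 (F) > 111 (H) > 97 (D) > 93 (E) > 50 (I) > …
Highest eligible bid: A at €135.
Second-highest bid €125 is below the reserve €132, so the reserve binds → payment €132.

A pays €132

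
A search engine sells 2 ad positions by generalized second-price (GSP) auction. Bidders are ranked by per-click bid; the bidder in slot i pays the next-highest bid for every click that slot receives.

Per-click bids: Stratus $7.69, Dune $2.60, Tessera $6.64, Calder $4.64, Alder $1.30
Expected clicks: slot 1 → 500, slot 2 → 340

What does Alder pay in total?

Ranked by bid: $7.69 (Stratus) > $6.64 (Tessera) > $4.64 (Calder) > …
Alder ranks below slot 2 → no slot, pays nothing.

Alder pays $0.00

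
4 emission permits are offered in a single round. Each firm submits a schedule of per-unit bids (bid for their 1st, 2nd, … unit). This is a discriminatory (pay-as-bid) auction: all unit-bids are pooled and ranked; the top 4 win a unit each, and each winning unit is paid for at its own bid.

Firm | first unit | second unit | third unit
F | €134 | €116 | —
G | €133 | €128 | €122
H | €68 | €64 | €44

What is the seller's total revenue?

Pooled unit-bids ranked (top 4): 134 (F-1), 133 (G-1), 128 (G-2), 122 (G-3)
Next rejected bid: €116 (not a price — pay-as-bid).
Each winning unit pays its own bid.
Revenue = 134 + 133 + 128 + 122 = €517.

Total revenue: €517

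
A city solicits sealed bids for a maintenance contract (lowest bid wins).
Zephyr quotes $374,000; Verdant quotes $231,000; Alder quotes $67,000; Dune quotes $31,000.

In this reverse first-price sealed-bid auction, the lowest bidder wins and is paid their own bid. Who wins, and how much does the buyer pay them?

Dune is paid $31,000

Sorting bids: 31,000 (Dune) < 67,000 (Alder) < 231,000 (Verdant) < 374,000 (Zephyr)
First-price: Dune is paid what they bid, $31,000.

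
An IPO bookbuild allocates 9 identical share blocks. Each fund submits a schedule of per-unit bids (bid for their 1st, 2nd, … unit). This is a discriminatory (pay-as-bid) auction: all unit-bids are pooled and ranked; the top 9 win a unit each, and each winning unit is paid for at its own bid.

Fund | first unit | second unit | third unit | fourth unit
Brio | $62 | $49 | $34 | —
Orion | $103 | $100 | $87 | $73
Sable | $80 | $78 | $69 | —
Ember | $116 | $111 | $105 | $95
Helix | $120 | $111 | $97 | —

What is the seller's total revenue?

Pooled unit-bids ranked (top 9): 120 (Helix-1), 116 (Ember-1), 111 (Ember-2), 111 (Helix-2), 105 (Ember-3), 103 (Orion-1), 100 (Orion-2), 97 (Helix-3), 95 (Ember-4)
Next rejected bid: $87 (not a price — pay-as-bid).
Each winning unit pays its own bid.
Revenue = 120 + 116 + 111 + 111 + 105 + 103 + 100 + 97 + 95 = $958.

Total revenue: $958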